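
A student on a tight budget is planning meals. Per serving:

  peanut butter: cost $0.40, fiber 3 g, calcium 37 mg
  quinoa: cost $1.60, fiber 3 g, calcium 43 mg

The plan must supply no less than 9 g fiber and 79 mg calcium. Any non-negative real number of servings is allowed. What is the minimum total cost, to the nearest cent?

$1.20

With two linear requirements the optimum uses one or two foods; enumerate the corners.
peanut butter only: max(9/3, 79/37) = 3 servings → $1.20.
quinoa only: max(9/3, 79/43) = 3 servings → $4.80.
peanut butter + quinoa: the both-tight solution has a negative serving — not a feasible corner.
Cheapest feasible corner: $1.20.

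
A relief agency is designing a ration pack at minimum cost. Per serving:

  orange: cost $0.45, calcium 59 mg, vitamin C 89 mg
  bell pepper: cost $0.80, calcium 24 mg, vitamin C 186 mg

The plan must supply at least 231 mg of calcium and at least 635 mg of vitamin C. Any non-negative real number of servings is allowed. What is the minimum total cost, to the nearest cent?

$2.94

This is a tiny linear program; its minimum lies at a vertex of the feasible set. List the vertices and price them.
orange only: max(231/59, 635/89) = 7.135 servings → $3.21.
bell pepper only: max(231/24, 635/186) = 9.625 servings → $7.70.
orange + bell pepper with both tight: 3.137 servings and 1.913 servings → $2.94.
The minimum over all feasible corners is $2.94.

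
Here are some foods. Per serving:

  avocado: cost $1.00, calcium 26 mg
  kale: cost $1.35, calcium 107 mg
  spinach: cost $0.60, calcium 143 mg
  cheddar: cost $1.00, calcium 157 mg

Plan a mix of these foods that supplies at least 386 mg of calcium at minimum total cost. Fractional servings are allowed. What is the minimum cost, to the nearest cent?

$1.62

Cost per mg of calcium: spinach $0.0042, cheddar $0.0064, kale $0.0126, avocado $0.0385.
With no serving limits, use only spinach: 386 mg / 143 mg = 2.699 servings × $0.60 = $1.62.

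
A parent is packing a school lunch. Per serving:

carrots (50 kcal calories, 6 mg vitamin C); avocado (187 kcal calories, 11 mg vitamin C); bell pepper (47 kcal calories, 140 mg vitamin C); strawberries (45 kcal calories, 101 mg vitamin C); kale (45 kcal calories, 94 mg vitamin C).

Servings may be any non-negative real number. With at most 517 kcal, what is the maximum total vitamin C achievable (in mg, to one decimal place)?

Vitamin C per kcal: bell pepper 2.979, strawberries 2.244, kale 2.089, carrots 0.12, avocado 0.05882.
With no serving limits, spend the whole calories allowance on bell pepper: 517 kcal / 47 kcal × 140 mg = 1540.0 mg.

1540.0 mg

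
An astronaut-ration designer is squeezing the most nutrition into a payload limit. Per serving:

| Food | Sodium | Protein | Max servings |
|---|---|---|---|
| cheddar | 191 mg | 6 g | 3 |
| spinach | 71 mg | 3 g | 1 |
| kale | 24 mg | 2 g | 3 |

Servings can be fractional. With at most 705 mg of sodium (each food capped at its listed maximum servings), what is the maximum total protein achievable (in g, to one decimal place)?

Protein per mg sodium: kale 0.08333, spinach 0.04225, cheddar 0.03141.
Take 3 servings of kale: uses 72 mg sodium, +6.0 g protein (running total 6.0 g).
Take 1 serving of spinach: uses 71 mg sodium, +3.0 g protein (running total 9.0 g).
Take 2.942 servings of cheddar: uses 562 mg sodium, +17.7 g protein (running total 26.7 g).
Filling greedily by protein-per-mg sodium is optimal for one linear limit, giving 26.7 g.

26.7 g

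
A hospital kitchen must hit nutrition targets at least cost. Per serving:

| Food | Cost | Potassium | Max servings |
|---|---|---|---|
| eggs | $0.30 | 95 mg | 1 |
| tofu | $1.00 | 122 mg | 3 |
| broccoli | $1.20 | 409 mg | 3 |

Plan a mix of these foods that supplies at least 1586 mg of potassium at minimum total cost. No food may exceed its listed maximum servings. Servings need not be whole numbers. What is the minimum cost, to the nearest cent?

$6.06

Cost per mg of potassium: broccoli $0.0029, eggs $0.0032, tofu $0.0082.
Take 3 servings of broccoli: +1227.0 mg potassium for $3.60 (total $3.60, still need 359.0 mg).
Take 1 serving of eggs: +95.0 mg potassium for $0.30 (total $3.90, still need 264.0 mg).
Take 2.164 servings of tofu: +264.0 mg potassium for $2.16 (total $6.06, still need 0.0 mg).
Greedy by cheapest-per-mg is optimal for a single linear constraint, so the minimum cost is $6.06.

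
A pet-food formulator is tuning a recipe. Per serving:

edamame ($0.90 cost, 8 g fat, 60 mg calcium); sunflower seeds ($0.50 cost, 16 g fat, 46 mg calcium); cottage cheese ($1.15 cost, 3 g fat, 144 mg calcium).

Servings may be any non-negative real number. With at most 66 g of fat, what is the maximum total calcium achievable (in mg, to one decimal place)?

3168.0 mg

Calcium per g fat: cottage cheese 48, edamame 7.5, sunflower seeds 2.875.
With no serving limits, spend the whole fat allowance on cottage cheese: 66 g / 3 g × 144 mg = 3168.0 mg.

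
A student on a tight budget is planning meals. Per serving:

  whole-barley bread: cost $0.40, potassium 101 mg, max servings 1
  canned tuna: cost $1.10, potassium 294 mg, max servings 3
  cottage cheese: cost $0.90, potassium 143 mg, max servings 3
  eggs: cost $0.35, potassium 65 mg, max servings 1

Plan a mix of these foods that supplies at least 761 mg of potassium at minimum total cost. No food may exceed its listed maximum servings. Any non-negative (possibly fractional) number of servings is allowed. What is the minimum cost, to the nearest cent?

$2.85

Cost per mg of potassium: canned tuna $0.0037, whole-barley bread $0.0040, eggs $0.0054, cottage cheese $0.0063.
Take 2.588 servings of canned tuna: +761.0 mg potassium for $2.85 (total $2.85, still need 0.0 mg).
Greedy by cheapest-per-mg is optimal for a single linear constraint, so the minimum cost is $2.85.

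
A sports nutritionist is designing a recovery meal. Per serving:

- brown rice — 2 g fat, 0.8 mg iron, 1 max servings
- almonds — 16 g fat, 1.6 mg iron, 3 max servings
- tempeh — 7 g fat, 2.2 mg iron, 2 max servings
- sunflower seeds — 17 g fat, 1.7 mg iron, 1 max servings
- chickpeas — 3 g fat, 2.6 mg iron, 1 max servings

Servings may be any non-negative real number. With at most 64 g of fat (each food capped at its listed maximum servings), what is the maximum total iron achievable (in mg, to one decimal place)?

12.3 mg

Iron per g fat: chickpeas 0.8667, brown rice 0.4, tempeh 0.3143, almonds 0.1, sunflower seeds 0.1.
Take 1 serving of chickpeas: uses 3 g fat, +2.6 mg iron (running total 2.6 mg).
Take 1 serving of brown rice: uses 2 g fat, +0.8 mg iron (running total 3.4 mg).
Take 2 servings of tempeh: uses 14 g fat, +4.4 mg iron (running total 7.8 mg).
Take 2.812 servings of almonds: uses 45 g fat, +4.5 mg iron (running total 12.3 mg).
Greedy by best ratio exhausts the fat allowance optimally: 12.3 mg.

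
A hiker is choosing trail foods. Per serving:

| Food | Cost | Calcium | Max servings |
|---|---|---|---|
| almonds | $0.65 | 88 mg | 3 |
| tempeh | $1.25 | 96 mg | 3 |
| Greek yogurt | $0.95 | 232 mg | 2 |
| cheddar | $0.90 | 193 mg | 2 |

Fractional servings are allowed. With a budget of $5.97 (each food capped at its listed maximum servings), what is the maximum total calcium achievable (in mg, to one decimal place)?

Calcium per dollar: Greek yogurt 244.2, cheddar 214.4, almonds 135.4, tempeh 76.8.
Take 2 servings of Greek yogurt: spends $1.90, +464.0 mg calcium (running total 464.0 mg).
Take 2 servings of cheddar: spends $1.80, +386.0 mg calcium (running total 850.0 mg).
Take 3 servings of almonds: spends $1.95, +264.0 mg calcium (running total 1114.0 mg).
Take 0.256 servings of tempeh: spends $0.32, +24.6 mg calcium (running total 1138.6 mg).
Greedy by best ratio exhausts the cost allowance optimally: 1138.6 mg.

1138.6 mg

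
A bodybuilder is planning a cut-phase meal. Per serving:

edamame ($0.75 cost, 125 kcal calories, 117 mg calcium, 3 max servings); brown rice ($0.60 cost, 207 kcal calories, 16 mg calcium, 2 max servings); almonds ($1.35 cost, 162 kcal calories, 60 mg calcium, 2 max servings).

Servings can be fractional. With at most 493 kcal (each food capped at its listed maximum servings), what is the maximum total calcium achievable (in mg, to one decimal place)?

Calcium per kcal: edamame 0.936, almonds 0.3704, brown rice 0.07729.
Take 3 servings of edamame: uses 375 kcal, +351.0 mg calcium (running total 351.0 mg).
Take 0.7284 servings of almonds: uses 118 kcal, +43.7 mg calcium (running total 394.7 mg).
Greedy by best ratio exhausts the calories allowance optimally: 394.7 mg.

394.7 mg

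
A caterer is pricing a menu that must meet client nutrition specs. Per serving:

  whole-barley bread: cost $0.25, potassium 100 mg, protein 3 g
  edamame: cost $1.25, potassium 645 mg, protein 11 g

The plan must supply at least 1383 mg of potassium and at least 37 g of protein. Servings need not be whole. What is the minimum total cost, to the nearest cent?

whole-barley bread only: max(1383/100, 37/3) = 13.83 servings → $3.46.
edamame only: max(1383/645, 37/11) = 3.364 servings → $4.20.
whole-barley bread + edamame with both tight: 10.36 servings and 0.5377 servings → $3.26.
The minimum over all feasible corners is $3.26.

$3.26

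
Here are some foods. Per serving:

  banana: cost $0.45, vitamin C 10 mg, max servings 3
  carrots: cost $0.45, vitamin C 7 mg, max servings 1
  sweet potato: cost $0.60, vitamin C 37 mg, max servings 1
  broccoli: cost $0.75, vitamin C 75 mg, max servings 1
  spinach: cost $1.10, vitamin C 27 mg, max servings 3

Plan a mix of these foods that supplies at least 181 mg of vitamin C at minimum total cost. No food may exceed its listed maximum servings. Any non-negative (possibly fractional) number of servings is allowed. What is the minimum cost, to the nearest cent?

Cost per mg of vitamin C: broccoli $0.0100, sweet potato $0.0162, spinach $0.0407, banana $0.0450, carrots $0.0643.
Take 1 serving of broccoli: +75.0 mg vitamin C for $0.75 (total $0.75, still need 106.0 mg).
Take 1 serving of sweet potato: +37.0 mg vitamin C for $0.60 (total $1.35, still need 69.0 mg).
Take 2.556 servings of spinach: +69.0 mg vitamin C for $2.81 (total $4.16, still need 0.0 mg).
Filling from the cheapest source first is optimal under one linear minimum: $4.16.

$4.16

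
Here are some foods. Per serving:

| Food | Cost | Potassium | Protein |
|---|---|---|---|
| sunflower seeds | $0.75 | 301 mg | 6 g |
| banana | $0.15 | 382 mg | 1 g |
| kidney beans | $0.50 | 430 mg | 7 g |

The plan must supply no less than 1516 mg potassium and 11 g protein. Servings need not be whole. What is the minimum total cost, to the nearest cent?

sunflower seeds only: max(1516/301, 11/6) = 5.037 servings → $3.78.
banana only: max(1516/382, 11/1) = 11 servings → $1.65.
kidney beans only: max(1516/430, 11/7) = 3.526 servings → $1.76.
sunflower seeds + banana with both tight: 1.349 servings and 2.906 servings → $1.45.
sunflower seeds + kidney beans with both targets exact would need a negative amount; discard.
banana + kidney beans with both tight: 2.621 servings and 1.197 servings → $0.99.
So the least-cost plan costs $0.99.

$0.99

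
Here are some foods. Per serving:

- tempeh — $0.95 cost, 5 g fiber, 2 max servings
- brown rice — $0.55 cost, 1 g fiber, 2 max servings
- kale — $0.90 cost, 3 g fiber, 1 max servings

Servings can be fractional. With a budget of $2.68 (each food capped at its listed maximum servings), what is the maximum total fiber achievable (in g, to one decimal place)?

12.6 g

Fiber per dollar: tempeh 5.263, kale 3.333, brown rice 1.818.
Take 2 servings of tempeh: spends $1.90, +10.0 g fiber (running total 10.0 g).
Take 0.8667 servings of kale: spends $0.78, +2.6 g fiber (running total 12.6 g).
Filling greedily by fiber-per-dollar is optimal for one linear limit, giving 12.6 g.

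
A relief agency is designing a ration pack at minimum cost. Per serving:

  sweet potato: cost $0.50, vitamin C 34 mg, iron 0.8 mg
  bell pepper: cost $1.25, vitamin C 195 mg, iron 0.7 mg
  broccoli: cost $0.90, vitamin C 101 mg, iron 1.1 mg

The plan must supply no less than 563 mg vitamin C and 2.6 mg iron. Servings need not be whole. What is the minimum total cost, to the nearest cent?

$3.81

This is a tiny linear program; its minimum lies at a vertex of the feasible set. List the vertices and price them.
sweet potato only: max(563/34, 2.6/0.8) = 16.56 servings → $8.28.
bell pepper only: max(563/195, 2.6/0.7) = 3.714 servings → $4.64.
broccoli only: max(563/101, 2.6/1.1) = 5.574 servings → $5.02.
sweet potato + bell pepper with both tight: 0.854 servings and 2.738 servings → $3.85.
sweet potato + broccoli: the both-tight solution has a negative serving — not a feasible corner.
bell pepper + broccoli with both tight: 2.481 servings and 0.7851 servings → $3.81.
Cheapest feasible corner: $3.81.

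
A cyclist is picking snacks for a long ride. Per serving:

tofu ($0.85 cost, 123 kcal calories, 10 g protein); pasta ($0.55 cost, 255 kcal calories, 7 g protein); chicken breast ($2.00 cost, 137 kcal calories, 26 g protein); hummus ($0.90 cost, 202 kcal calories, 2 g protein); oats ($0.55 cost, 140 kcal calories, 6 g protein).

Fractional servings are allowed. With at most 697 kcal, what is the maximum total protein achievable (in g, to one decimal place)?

Protein per kcal: chicken breast 0.1898, tofu 0.0813, oats 0.04286, pasta 0.02745, hummus 0.009901.
With no serving limits, spend the whole calories allowance on chicken breast: 697 kcal / 137 kcal × 26 g = 132.3 g.

132.3 g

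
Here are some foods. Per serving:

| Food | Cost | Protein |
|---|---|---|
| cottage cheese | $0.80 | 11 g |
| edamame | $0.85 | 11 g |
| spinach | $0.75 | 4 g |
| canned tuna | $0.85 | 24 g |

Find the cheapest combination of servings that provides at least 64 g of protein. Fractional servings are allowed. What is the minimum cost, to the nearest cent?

Cost per g of protein: canned tuna $0.0354, cottage cheese $0.0727, edamame $0.0773, spinach $0.1875.
With no serving limits, use only canned tuna: 64 g / 24 g = 2.667 servings × $0.85 = $2.27.

$2.27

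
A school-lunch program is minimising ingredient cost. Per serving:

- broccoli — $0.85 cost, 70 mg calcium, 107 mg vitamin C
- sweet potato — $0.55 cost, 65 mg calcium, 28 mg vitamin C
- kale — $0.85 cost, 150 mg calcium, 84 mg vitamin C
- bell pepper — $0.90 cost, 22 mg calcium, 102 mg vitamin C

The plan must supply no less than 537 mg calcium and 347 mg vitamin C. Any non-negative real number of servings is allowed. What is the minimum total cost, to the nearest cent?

Compare the cost at each extreme point of the feasible region.
broccoli only: max(537/70, 347/107) = 7.671 servings → $6.52.
sweet potato only: max(537/65, 347/28) = 12.39 servings → $6.82.
kale only: max(537/150, 347/84) = 4.131 servings → $3.51.
bell pepper only: max(537/22, 347/102) = 24.41 servings → $21.97.
broccoli + sweet potato with both tight: 1.505 servings and 6.64 servings → $4.93.
broccoli + kale with both tight: 0.6826 servings and 3.261 servings → $3.35.
broccoli + bell pepper: the both-tight solution has a negative serving — not a feasible corner.
sweet potato + kale: the both-tight solution has a negative serving — not a feasible corner.
sweet potato + bell pepper with both tight: 7.838 servings and 1.25 servings → $5.44.
kale + bell pepper with both tight: 3.504 servings and 0.5161 servings → $3.44.
The minimum over all feasible corners is $3.35.

$3.35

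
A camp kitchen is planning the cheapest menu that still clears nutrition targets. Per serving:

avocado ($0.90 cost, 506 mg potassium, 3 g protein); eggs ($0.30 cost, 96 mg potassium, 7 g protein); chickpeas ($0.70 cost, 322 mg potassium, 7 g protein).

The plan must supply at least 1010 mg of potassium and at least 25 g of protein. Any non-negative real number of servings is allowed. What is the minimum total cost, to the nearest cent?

A basic optimal solution has at most two foods positive. Try each food alone and each pair with both targets met exactly.
avocado only: max(1010/506, 25/3) = 8.333 servings → $7.50.
eggs only: max(1010/96, 25/7) = 10.52 servings → $3.16.
chickpeas only: max(1010/322, 25/7) = 3.571 servings → $2.50.
avocado + eggs with both tight: 1.435 servings and 2.956 servings → $2.18.
avocado + chickpeas: the both-tight solution has a negative serving — not a feasible corner.
eggs + chickpeas with both tight: 0.6195 servings and 2.952 servings → $2.25.
The minimum over all feasible corners is $2.18.

$2.18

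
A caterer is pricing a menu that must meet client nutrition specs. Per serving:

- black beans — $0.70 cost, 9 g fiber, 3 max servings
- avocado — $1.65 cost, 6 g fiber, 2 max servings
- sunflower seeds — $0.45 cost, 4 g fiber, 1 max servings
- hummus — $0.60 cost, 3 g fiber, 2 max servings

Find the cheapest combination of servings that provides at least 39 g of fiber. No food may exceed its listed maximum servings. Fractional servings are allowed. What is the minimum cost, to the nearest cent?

Cost per g of fiber: black beans $0.0778, sunflower seeds $0.1125, hummus $0.2000, avocado $0.2750.
Take 3 servings of black beans: +27.0 g fiber for $2.10 (total $2.10, still need 12.0 g).
Take 1 serving of sunflower seeds: +4.0 g fiber for $0.45 (total $2.55, still need 8.0 g).
Take 2 servings of hummus: +6.0 g fiber for $1.20 (total $3.75, still need 2.0 g).
Take 0.3333 servings of avocado: +2.0 g fiber for $0.55 (total $4.30, still need 0.0 g).
Filling from the cheapest source first is optimal under one linear minimum: $4.30.

$4.30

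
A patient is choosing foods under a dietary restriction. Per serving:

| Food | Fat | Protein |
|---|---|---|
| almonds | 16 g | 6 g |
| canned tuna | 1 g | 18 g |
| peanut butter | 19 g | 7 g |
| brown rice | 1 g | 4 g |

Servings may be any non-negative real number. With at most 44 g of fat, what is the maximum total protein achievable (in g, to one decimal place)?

Protein per g fat: canned tuna 18, brown rice 4, almonds 0.375, peanut butter 0.3684.
With no serving limits, spend the whole fat allowance on canned tuna: 44 g / 1 g × 18 g = 792.0 g.

792.0 g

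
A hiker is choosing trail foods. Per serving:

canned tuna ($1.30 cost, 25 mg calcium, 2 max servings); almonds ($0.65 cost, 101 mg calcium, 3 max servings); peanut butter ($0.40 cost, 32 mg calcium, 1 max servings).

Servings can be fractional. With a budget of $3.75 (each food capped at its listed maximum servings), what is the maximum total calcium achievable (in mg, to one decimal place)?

Calcium per dollar: almonds 155.4, peanut butter 80, canned tuna 19.23.
Take 3 servings of almonds: spends $1.95, +303.0 mg calcium (running total 303.0 mg).
Take 1 serving of peanut butter: spends $0.40, +32.0 mg calcium (running total 335.0 mg).
Take 1.077 servings of canned tuna: spends $1.40, +26.9 mg calcium (running total 361.9 mg).
Filling greedily by calcium-per-dollar is optimal for one linear limit, giving 361.9 mg.

361.9 mg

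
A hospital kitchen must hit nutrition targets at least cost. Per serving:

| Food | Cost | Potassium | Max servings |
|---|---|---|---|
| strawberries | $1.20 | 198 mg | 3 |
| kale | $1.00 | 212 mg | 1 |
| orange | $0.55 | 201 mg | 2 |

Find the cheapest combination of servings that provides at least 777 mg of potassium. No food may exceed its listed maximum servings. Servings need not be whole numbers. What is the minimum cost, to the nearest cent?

Cost per mg of potassium: orange $0.0027, kale $0.0047, strawberries $0.0061.
Take 2 servings of orange: +402.0 mg potassium for $1.10 (total $1.10, still need 375.0 mg).
Take 1 serving of kale: +212.0 mg potassium for $1.00 (total $2.10, still need 163.0 mg).
Take 0.8232 servings of strawberries: +163.0 mg potassium for $0.99 (total $3.09, still need 0.0 mg).
Greedy by cheapest-per-mg is optimal for a single linear constraint, so the minimum cost is $3.09.

$3.09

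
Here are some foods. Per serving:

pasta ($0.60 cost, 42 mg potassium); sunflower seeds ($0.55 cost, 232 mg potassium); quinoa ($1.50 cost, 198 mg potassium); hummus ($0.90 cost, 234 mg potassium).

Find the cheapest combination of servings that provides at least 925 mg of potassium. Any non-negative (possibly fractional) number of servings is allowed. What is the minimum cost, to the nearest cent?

Cost per mg of potassium: sunflower seeds $0.0024, hummus $0.0038, quinoa $0.0076, pasta $0.0143.
With no serving limits, use only sunflower seeds: 925 mg / 232 mg = 3.987 servings × $0.55 = $2.19.

$2.19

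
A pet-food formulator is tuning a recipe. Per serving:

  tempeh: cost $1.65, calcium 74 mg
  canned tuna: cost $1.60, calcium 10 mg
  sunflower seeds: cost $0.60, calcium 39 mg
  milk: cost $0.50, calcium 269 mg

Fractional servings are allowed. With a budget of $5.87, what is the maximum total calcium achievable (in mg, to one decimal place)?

Calcium per dollar: milk 538, sunflower seeds 65, tempeh 44.85, canned tuna 6.25.
With no serving limits, spend the whole cost allowance on milk: $5.87 / $0.50 × 269 mg = 3158.1 mg.

3158.1 mg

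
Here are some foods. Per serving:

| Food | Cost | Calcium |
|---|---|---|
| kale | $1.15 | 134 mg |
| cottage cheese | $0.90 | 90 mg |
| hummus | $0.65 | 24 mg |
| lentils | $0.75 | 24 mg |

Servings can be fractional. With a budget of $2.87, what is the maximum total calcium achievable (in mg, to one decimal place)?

334.4 mg

Calcium per dollar: kale 116.5, cottage cheese 100, hummus 36.92, lentils 32.
With no serving limits, spend the whole cost allowance on kale: $2.87 / $1.15 × 134 mg = 334.4 mg.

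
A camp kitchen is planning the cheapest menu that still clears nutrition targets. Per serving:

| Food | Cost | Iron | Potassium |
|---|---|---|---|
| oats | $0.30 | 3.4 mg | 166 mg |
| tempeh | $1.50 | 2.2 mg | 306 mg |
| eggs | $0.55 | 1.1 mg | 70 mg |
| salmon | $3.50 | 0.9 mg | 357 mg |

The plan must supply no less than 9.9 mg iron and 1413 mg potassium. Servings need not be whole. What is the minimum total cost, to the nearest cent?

$2.55

oats only: max(9.9/3.4, 1413/166) = 8.512 servings → $2.55.
tempeh only: max(9.9/2.2, 1413/306) = 4.618 servings → $6.93.
eggs only: max(9.9/1.1, 1413/70) = 20.19 servings → $11.10.
salmon only: max(9.9/0.9, 1413/357) = 11 servings → $38.50.
oats + tempeh: intersection lies outside the first quadrant.
oats + eggs with both targets exact would need a negative amount; discard.
oats + salmon with both tight: 2.126 servings and 2.97 servings → $11.03.
tempeh + eggs with both targets exact would need a negative amount; discard.
tempeh + salmon with both tight: 4.436 servings and 0.1553 servings → $7.20.
eggs + salmon with both tight: 6.863 servings and 2.612 servings → $12.92.
Cheapest feasible corner: $2.55.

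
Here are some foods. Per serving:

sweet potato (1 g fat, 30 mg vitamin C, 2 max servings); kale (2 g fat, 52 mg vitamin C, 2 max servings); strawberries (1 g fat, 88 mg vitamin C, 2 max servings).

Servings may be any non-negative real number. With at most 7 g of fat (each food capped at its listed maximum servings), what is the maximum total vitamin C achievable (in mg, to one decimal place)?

Vitamin C per g fat: strawberries 88, sweet potato 30, kale 26.
Take 2 servings of strawberries: uses 2 g fat, +176.0 mg vitamin C (running total 176.0 mg).
Take 2 servings of sweet potato: uses 2 g fat, +60.0 mg vitamin C (running total 236.0 mg).
Take 1.5 servings of kale: uses 3 g fat, +78.0 mg vitamin C (running total 314.0 mg).
Filling greedily by vitamin C-per-g fat is optimal for one linear limit, giving 314.0 mg.

314.0 mg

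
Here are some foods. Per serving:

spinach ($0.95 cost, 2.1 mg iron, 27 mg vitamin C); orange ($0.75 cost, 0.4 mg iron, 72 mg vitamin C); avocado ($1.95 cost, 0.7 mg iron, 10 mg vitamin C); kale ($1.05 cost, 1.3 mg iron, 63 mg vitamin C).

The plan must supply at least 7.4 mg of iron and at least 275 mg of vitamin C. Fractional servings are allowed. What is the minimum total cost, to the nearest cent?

spinach only: max(7.4/2.1, 275/27) = 10.19 servings → $9.68.
orange only: max(7.4/0.4, 275/72) = 18.5 servings → $13.88.
avocado only: max(7.4/0.7, 275/10) = 27.5 servings → $53.62.
kale only: max(7.4/1.3, 275/63) = 5.692 servings → $5.98.
spinach + orange with both tight: 3.011 servings and 2.69 servings → $4.88.
spinach + avocado: intersection lies outside the first quadrant.
spinach + kale with both tight: 1.118 servings and 3.886 servings → $5.14.
orange + avocado with both tight: 2.554 servings and 9.112 servings → $19.68.
orange + kale with both targets exact would need a negative amount; discard.
avocado + kale with both tight: 3.495 servings and 3.81 servings → $10.82.
So the least-cost plan costs $4.88.

$4.88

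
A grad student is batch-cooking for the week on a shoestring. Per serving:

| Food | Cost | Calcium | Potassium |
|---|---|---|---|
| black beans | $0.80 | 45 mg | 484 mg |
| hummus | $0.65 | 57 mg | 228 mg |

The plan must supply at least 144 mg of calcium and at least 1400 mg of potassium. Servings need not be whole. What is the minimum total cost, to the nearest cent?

$2.42

With two linear requirements the optimum uses one or two foods; enumerate the corners.
black beans only: max(144/45, 1400/484) = 3.2 servings → $2.56.
hummus only: max(144/57, 1400/228) = 6.14 servings → $3.99.
black beans + hummus with both tight: 2.711 servings and 0.3864 servings → $2.42.
The minimum over all feasible corners is $2.42.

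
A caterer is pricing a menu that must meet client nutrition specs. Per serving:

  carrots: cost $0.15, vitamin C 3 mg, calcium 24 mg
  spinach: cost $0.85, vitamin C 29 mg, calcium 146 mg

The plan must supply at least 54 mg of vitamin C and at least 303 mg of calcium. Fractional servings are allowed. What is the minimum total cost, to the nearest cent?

Two binding constraints pin down two serving amounts, so the optimal mix uses at most two foods. The candidates are each food alone (scaled to the tighter of vitamin C/calcium) and each pair with both constraints tight.
carrots only: max(54/3, 303/24) = 18 servings → $2.70.
spinach only: max(54/29, 303/146) = 2.075 servings → $1.76.
carrots + spinach with both tight: 3.5 servings and 1.5 servings → $1.80.
So the least-cost plan costs $1.76.

$1.76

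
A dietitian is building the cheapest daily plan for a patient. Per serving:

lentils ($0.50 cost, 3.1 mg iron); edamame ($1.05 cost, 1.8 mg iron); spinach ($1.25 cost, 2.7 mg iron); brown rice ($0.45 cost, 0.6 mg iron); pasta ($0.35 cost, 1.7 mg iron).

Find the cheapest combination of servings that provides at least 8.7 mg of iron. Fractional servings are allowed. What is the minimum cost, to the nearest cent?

Cost per mg of iron: lentils $0.1613, pasta $0.2059, spinach $0.4630, edamame $0.5833, brown rice $0.7500.
With no serving limits, use only lentils: 8.7 mg / 3.1 mg = 2.806 servings × $0.50 = $1.40.

$1.40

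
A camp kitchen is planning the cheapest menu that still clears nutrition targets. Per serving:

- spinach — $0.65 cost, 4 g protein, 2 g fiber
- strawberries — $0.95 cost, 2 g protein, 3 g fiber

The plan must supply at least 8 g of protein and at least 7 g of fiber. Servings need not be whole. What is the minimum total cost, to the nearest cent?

A basic optimal solution has at most two foods positive. Try each food alone and each pair with both targets met exactly.
spinach only: max(8/4, 7/2) = 3.5 servings → $2.27.
strawberries only: max(8/2, 7/3) = 4 servings → $3.80.
spinach + strawberries with both tight: 1.25 servings and 1.5 servings → $2.24.
The minimum over all feasible corners is $2.24.

$2.24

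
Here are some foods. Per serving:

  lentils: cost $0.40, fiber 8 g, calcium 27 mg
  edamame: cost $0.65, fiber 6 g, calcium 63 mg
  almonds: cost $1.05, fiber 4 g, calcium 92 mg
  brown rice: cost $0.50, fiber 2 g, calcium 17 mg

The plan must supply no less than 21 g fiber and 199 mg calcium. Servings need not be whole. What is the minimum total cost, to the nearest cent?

Compare the cost at each extreme point of the feasible region.
lentils only: max(21/8, 199/27) = 7.37 servings → $2.95.
edamame only: max(21/6, 199/63) = 3.5 servings → $2.27.
almonds only: max(21/4, 199/92) = 5.25 servings → $5.51.
brown rice only: max(21/2, 199/17) = 11.71 servings → $5.85.
lentils + edamame with both tight: 0.3772 servings and 2.997 servings → $2.10.
lentils + almonds with both tight: 1.809 servings and 1.632 servings → $2.44.
lentils + brown rice: the both-tight solution has a negative serving — not a feasible corner.
edamame + almonds: intersection lies outside the first quadrant.
edamame + brown rice with both tight: 1.708 servings and 5.375 servings → $3.80.
almonds + brown rice with both tight: 0.3534 servings and 9.793 servings → $5.27.
So the least-cost plan costs $2.10.

$2.10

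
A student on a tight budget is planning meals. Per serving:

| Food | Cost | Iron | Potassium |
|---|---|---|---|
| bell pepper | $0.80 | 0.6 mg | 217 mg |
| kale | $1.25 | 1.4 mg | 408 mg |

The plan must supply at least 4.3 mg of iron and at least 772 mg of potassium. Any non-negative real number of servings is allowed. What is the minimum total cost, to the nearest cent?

bell pepper only: max(4.3/0.6, 772/217) = 7.167 servings → $5.73.
kale only: max(4.3/1.4, 772/408) = 3.071 servings → $3.84.
bell pepper + kale: the both-tight solution has a negative serving — not a feasible corner.
The minimum over all feasible corners is $3.84.

$3.84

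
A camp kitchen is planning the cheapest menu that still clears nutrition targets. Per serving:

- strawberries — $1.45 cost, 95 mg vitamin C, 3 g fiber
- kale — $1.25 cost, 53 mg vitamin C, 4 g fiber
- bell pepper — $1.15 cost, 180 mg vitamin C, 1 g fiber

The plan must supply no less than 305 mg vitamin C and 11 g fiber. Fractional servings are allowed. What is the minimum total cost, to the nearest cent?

$4.24

Check every corner: each single food scaled to meet both minima, and each pair solved so both constraints bind.
strawberries only: max(305/95, 11/3) = 3.667 servings → $5.32.
kale only: max(305/53, 11/4) = 5.755 servings → $7.19.
bell pepper only: max(305/180, 11/1) = 11 servings → $12.65.
strawberries + kale with both tight: 2.882 servings and 0.5882 servings → $4.91.
strawberries + bell pepper: intersection lies outside the first quadrant.
kale + bell pepper with both tight: 2.511 servings and 0.955 servings → $4.24.
Cheapest feasible corner: $4.24.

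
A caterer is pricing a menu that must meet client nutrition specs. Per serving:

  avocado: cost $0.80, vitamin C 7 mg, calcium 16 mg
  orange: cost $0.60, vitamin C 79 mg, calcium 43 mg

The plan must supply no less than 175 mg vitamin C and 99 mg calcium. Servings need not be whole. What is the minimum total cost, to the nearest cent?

This is a tiny linear program; its minimum lies at a vertex of the feasible set. List the vertices and price them.
avocado only: max(175/7, 99/16) = 25 servings → $20.00.
orange only: max(175/79, 99/43) = 2.302 servings → $1.38.
avocado + orange with both tight: 0.3074 servings and 2.188 servings → $1.56.
So the least-cost plan costs $1.38.

$1.38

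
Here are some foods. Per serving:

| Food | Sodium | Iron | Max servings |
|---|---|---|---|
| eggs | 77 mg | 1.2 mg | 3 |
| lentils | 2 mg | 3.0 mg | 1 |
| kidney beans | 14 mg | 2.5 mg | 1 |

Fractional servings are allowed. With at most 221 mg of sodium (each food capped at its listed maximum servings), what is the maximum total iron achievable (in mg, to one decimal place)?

Iron per mg sodium: lentils 1.5, kidney beans 0.1786, eggs 0.01558.
Take 1 serving of lentils: uses 2 mg sodium, +3.0 mg iron (running total 3.0 mg).
Take 1 serving of kidney beans: uses 14 mg sodium, +2.5 mg iron (running total 5.5 mg).
Take 2.662 servings of eggs: uses 205 mg sodium, +3.2 mg iron (running total 8.7 mg).
Greedy by best ratio exhausts the sodium allowance optimally: 8.7 mg.

8.7 mg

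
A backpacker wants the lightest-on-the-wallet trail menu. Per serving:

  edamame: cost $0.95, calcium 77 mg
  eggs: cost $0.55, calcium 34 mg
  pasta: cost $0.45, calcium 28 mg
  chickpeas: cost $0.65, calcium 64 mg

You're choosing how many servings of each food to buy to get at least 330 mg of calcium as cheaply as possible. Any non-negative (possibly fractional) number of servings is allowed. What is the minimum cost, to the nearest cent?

$3.35

Cost per mg of calcium: chickpeas $0.0102, edamame $0.0123, pasta $0.0161, eggs $0.0162.
With no serving limits, use only chickpeas: 330 mg / 64 mg = 5.156 servings × $0.65 = $3.35.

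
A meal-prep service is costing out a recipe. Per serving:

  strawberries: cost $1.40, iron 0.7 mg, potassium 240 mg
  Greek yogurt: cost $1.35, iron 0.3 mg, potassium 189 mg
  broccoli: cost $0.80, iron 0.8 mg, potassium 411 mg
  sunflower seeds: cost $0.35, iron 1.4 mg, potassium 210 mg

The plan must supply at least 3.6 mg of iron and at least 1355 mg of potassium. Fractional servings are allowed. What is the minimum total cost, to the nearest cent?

$2.26

This is a tiny linear program; its minimum lies at a vertex of the feasible set. List the vertices and price them.
strawberries only: max(3.6/0.7, 1355/240) = 5.646 servings → $7.90.
Greek yogurt only: max(3.6/0.3, 1355/189) = 12 servings → $16.20.
broccoli only: max(3.6/0.8, 1355/411) = 4.5 servings → $3.60.
sunflower seeds only: max(3.6/1.4, 1355/210) = 6.452 servings → $2.26.
strawberries + Greek yogurt with both tight: 4.542 servings and 1.401 servings → $8.25.
strawberries + broccoli with both tight: 4.134 servings and 0.883 servings → $6.49.
strawberries + sunflower seeds: intersection lies outside the first quadrant.
Greek yogurt + broccoli: intersection lies outside the first quadrant.
Greek yogurt + sunflower seeds with both tight: 5.66 servings and 1.359 servings → $8.12.
broccoli + sunflower seeds with both tight: 2.801 servings and 0.971 servings → $2.58.
The minimum over all feasible corners is $2.26.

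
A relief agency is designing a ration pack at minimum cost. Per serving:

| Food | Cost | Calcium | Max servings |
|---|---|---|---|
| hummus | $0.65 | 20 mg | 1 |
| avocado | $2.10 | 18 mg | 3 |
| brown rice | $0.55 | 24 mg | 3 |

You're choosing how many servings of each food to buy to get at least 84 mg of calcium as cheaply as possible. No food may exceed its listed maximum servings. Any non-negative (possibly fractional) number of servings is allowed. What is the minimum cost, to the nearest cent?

Cost per mg of calcium: brown rice $0.0229, hummus $0.0325, avocado $0.1167.
Take 3 servings of brown rice: +72.0 mg calcium for $1.65 (total $1.65, still need 12.0 mg).
Take 0.6 servings of hummus: +12.0 mg calcium for $0.39 (total $2.04, still need 0.0 mg).
Greedy by cheapest-per-mg is optimal for a single linear constraint, so the minimum cost is $2.04.

$2.04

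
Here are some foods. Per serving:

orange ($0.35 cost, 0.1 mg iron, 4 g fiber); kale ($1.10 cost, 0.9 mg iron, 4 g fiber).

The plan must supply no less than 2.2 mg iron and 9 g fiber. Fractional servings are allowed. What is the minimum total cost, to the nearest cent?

orange only: max(2.2/0.1, 9/4) = 22 servings → $7.70.
kale only: max(2.2/0.9, 9/4) = 2.444 servings → $2.69.
orange + kale: the both-tight solution has a negative serving — not a feasible corner.
So the least-cost plan costs $2.69.

$2.69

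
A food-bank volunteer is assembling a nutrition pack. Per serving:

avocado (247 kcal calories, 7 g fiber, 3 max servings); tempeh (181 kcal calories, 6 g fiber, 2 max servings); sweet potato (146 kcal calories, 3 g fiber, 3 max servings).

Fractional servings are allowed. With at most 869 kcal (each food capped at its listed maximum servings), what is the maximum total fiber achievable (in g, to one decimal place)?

Fiber per kcal: tempeh 0.03315, avocado 0.02834, sweet potato 0.02055.
Take 2 servings of tempeh: uses 362 kcal, +12.0 g fiber (running total 12.0 g).
Take 2.053 servings of avocado: uses 507 kcal, +14.4 g fiber (running total 26.4 g).
Filling greedily by fiber-per-kcal is optimal for one linear limit, giving 26.4 g.

26.4 g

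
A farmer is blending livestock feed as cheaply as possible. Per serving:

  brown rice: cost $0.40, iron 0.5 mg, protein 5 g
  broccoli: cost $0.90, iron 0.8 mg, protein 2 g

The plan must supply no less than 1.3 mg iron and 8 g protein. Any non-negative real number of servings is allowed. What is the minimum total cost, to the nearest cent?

$1.04

brown rice only: max(1.3/0.5, 8/5) = 2.6 servings → $1.04.
broccoli only: max(1.3/0.8, 8/2) = 4 servings → $3.60.
brown rice + broccoli with both tight: 1.267 servings and 0.8333 servings → $1.26.
Cheapest feasible corner: $1.04.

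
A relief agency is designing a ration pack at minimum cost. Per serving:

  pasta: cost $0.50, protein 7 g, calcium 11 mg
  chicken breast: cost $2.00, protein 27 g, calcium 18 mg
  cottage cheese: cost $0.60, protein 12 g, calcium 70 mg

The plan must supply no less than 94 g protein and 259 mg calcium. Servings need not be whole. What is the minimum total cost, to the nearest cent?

Compare the cost at each extreme point of the feasible region.
pasta only: max(94/7, 259/11) = 23.55 servings → $11.77.
chicken breast only: max(94/27, 259/18) = 14.39 servings → $28.78.
cottage cheese only: max(94/12, 259/70) = 7.833 servings → $4.70.
pasta + chicken breast: intersection lies outside the first quadrant.
pasta + cottage cheese with both tight: 9.698 servings and 2.176 servings → $6.15.
chicken breast + cottage cheese with both tight: 2.074 servings and 3.167 servings → $6.05.
The minimum over all feasible corners is $4.70.

$4.70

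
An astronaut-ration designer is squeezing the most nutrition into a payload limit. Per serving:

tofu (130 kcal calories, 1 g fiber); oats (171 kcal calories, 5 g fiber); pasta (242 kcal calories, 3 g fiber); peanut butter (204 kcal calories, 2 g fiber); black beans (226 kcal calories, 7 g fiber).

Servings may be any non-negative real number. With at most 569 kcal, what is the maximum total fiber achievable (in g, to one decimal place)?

Fiber per kcal: black beans 0.03097, oats 0.02924, pasta 0.0124, peanut butter 0.009804, tofu 0.007692.
With no serving limits, spend the whole calories allowance on black beans: 569 kcal / 226 kcal × 7 g = 17.6 g.

17.6 g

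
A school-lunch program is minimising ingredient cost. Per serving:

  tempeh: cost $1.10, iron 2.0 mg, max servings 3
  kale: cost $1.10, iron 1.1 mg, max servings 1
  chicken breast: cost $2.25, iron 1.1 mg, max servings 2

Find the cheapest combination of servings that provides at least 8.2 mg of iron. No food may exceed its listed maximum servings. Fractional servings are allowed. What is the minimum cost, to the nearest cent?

$6.65

Cost per mg of iron: tempeh $0.5500, kale $1.0000, chicken breast $2.0455.
Take 3 servings of tempeh: +6.0 mg iron for $3.30 (total $3.30, still need 2.2 mg).
Take 1 serving of kale: +1.1 mg iron for $1.10 (total $4.40, still need 1.1 mg).
Take 1 serving of chicken breast: +1.1 mg iron for $2.25 (total $6.65, still need 0.0 mg).
Greedy by cheapest-per-mg is optimal for a single linear constraint, so the minimum cost is $6.65.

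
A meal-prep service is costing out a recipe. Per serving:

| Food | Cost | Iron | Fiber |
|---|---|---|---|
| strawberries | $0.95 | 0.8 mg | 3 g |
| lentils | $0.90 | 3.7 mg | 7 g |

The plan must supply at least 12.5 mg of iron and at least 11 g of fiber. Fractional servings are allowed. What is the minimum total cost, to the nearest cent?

strawberries only: max(12.5/0.8, 11/3) = 15.62 servings → $14.84.
lentils only: max(12.5/3.7, 11/7) = 3.378 servings → $3.04.
strawberries + lentils: the both-tight solution has a negative serving — not a feasible corner.
So the least-cost plan costs $3.04.

$3.04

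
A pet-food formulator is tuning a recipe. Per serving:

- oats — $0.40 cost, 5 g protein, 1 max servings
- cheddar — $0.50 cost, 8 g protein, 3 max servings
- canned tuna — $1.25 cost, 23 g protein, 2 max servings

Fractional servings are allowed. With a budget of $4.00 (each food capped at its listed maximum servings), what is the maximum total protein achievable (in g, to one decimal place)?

70.0 g

Protein per dollar: canned tuna 18.4, cheddar 16, oats 12.5.
Take 2 servings of canned tuna: spends $2.50, +46.0 g protein (running total 46.0 g).
Take 3 servings of cheddar: spends $1.50, +24.0 g protein (running total 70.0 g).
Greedy by best ratio exhausts the cost allowance optimally: 70.0 g.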